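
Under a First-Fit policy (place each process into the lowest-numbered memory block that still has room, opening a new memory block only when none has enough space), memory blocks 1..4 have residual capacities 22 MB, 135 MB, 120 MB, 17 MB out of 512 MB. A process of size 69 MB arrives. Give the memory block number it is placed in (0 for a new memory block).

Memory blocks with room: memory block 2 (135 MB), memory block 3 (120 MB).
The first with room is memory block 2.

2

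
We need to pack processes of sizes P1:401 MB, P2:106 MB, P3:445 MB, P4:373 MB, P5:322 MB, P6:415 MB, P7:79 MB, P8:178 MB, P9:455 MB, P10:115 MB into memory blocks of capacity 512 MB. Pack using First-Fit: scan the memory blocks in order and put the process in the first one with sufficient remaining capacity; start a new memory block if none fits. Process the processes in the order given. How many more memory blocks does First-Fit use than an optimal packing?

1

First-Fit: [401,106] [445] [373,79] [322,178] [415] [455] [115] → 7 memory blocks.
Total size 2889 MB; any packing needs at least ⌈2889/512⌉ = 6 memory blocks.
An optimal packing achieves that bound: [455] [445] [415,79] [401,106] [373,115] [322,178] → 6 memory blocks.
Excess: 7 − 6 = 1.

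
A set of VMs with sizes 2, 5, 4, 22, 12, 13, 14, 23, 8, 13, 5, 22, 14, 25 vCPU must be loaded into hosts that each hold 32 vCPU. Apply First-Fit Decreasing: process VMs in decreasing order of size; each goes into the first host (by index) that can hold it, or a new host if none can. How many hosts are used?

Sorted descending: 25, 23, 22, 22, 14, 14, 13, 13, 12, 8, 5, 5, 4, 2.
25 vCPU → host 1 (remaining 7 vCPU)
23 vCPU → host 2 (remaining 9 vCPU)
22 vCPU → host 3 (remaining 10 vCPU)
22 vCPU → host 4 (remaining 10 vCPU)
14 vCPU → host 5 (remaining 18 vCPU)
14 vCPU → host 5 (remaining 4 vCPU)
13 vCPU → host 6 (remaining 19 vCPU)
13 vCPU → host 6 (remaining 6 vCPU)
12 vCPU → host 7 (remaining 20 vCPU)
8 vCPU → host 2 (remaining 1 vCPU)
5 vCPU → host 1 (remaining 2 vCPU)
5 vCPU → host 3 (remaining 5 vCPU)
4 vCPU → host 3 (remaining 1 vCPU)
2 vCPU → host 1 (remaining 0 vCPU)

7 hosts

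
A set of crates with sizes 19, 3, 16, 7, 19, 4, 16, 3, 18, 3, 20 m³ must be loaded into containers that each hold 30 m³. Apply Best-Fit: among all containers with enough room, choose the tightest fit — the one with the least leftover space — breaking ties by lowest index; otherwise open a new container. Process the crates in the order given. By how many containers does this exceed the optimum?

0

Best-Fit: [19,3,7] [16] [19,4,3,3] [16] [18] [20] → 6 containers.
6 crates exceed 15 m³ (half the capacity), and no two of those can share a container, so at least 6 containers are needed.
So 6 is already optimal.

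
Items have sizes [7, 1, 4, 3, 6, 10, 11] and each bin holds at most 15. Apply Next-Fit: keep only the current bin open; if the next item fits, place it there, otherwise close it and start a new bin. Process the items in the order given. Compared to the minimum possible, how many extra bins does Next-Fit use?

Next-Fit: [7,1,4,3] [6] [10] [11] → 4 bins.
Total size 42; any packing needs at least ⌈42/15⌉ = 3 bins.
An optimal packing achieves that bound: [11,4] [10,3,1] [7,6] → 3 bins.
Excess: 4 − 3 = 1.

1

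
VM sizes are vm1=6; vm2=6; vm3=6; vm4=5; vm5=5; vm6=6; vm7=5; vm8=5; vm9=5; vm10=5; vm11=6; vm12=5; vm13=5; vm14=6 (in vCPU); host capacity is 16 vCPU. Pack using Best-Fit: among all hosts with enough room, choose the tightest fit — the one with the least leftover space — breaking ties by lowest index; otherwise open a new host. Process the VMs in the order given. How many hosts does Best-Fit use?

host 1: place vm1 (6 vCPU), 10 vCPU left
host 1: place vm2 (6 vCPU), 4 vCPU left
host 2: place vm3 (6 vCPU), 10 vCPU left
host 2: place vm4 (5 vCPU), 5 vCPU left
host 2: place vm5 (5 vCPU), 0 vCPU left
host 3: place vm6 (6 vCPU), 10 vCPU left
host 3: place vm7 (5 vCPU), 5 vCPU left
host 3: place vm8 (5 vCPU), 0 vCPU left
host 4: place vm9 (5 vCPU), 11 vCPU left
host 4: place vm10 (5 vCPU), 6 vCPU left
host 4: place vm11 (6 vCPU), 0 vCPU left
host 5: place vm12 (5 vCPU), 11 vCPU left
host 5: place vm13 (5 vCPU), 6 vCPU left
host 5: place vm14 (6 vCPU), 0 vCPU left

5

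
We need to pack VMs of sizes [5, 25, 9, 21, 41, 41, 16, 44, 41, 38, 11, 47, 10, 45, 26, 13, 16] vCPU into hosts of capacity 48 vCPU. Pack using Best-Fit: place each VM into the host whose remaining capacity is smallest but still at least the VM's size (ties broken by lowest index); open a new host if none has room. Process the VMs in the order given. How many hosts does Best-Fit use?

host 1: place 5 vCPU, 43 vCPU left
host 1: place 25 vCPU, 18 vCPU left
host 1: place 9 vCPU, 9 vCPU left
host 2: place 21 vCPU, 27 vCPU left
host 3: place 41 vCPU, 7 vCPU left
host 4: place 41 vCPU, 7 vCPU left
host 2: place 16 vCPU, 11 vCPU left
host 5: place 44 vCPU, 4 vCPU left
host 6: place 41 vCPU, 7 vCPU left
host 7: place 38 vCPU, 10 vCPU left
host 2: place 11 vCPU, 0 vCPU left
host 8: place 47 vCPU, 1 vCPU left
host 7: place 10 vCPU, 0 vCPU left
host 9: place 45 vCPU, 3 vCPU left
host 10: place 26 vCPU, 22 vCPU left
host 10: place 13 vCPU, 9 vCPU left
host 11: place 16 vCPU, 32 vCPU left
Final hosts: [5,25,9] [21,16,11] [41] [41] [44] [41] [38,10] [47] [45] [26,13] [16].

11 hosts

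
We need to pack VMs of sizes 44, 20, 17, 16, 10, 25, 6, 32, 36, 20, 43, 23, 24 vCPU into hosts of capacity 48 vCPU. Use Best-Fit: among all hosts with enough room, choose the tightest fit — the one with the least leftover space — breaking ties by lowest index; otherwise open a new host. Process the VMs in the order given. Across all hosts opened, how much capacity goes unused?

Put 44 vCPU in host 1; 4 vCPU remain.
Put 20 vCPU in host 2; 28 vCPU remain.
Put 17 vCPU in host 2; 11 vCPU remain.
Put 16 vCPU in host 3; 32 vCPU remain.
Put 10 vCPU in host 2; 1 vCPU remain.
Put 25 vCPU in host 3; 7 vCPU remain.
Put 6 vCPU in host 3; 1 vCPU remain.
Put 32 vCPU in host 4; 16 vCPU remain.
Put 36 vCPU in host 5; 12 vCPU remain.
Put 20 vCPU in host 6; 28 vCPU remain.
Put 43 vCPU in host 7; 5 vCPU remain.
Put 23 vCPU in host 6; 5 vCPU remain.
Put 24 vCPU in host 8; 24 vCPU remain.
8 hosts × 48 vCPU = 384 vCPU; used 316 vCPU; unused 68 vCPU.

68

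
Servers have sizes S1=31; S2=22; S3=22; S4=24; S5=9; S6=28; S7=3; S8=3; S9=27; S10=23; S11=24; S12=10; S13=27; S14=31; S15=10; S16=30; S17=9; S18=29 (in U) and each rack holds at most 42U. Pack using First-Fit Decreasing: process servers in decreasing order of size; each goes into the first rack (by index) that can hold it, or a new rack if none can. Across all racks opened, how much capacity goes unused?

Sorted descending: 31, 31, 30, 29, 28, 27, 27, 24, 24, 23, 22, 22, 10, 10, 9, 9, 3, 3.
31U → rack 1 (remaining 11U)
31U → rack 2 (remaining 11U)
30U → rack 3 (remaining 12U)
29U → rack 4 (remaining 13U)
28U → rack 5 (remaining 14U)
27U → rack 6 (remaining 15U)
27U → rack 7 (remaining 15U)
24U → rack 8 (remaining 18U)
24U → rack 9 (remaining 18U)
23U → rack 10 (remaining 19U)
22U → rack 11 (remaining 20U)
22U → rack 12 (remaining 20U)
10U → rack 1 (remaining 1U)
10U → rack 2 (remaining 1U)
9U → rack 3 (remaining 3U)
9U → rack 4 (remaining 4U)
3U → rack 3 (remaining 0U)
3U → rack 4 (remaining 1U)
12 racks × 42U = 504U; used 362U; unused 142U.

142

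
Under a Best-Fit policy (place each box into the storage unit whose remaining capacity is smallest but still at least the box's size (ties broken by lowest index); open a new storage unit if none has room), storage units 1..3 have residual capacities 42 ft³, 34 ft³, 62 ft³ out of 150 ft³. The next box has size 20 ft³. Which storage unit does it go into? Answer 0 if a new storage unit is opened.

Storage units with room: storage unit 1 (42 ft³), storage unit 2 (34 ft³), storage unit 3 (62 ft³).
Tightest fit is storage unit 2 with 34 ft³ free.

2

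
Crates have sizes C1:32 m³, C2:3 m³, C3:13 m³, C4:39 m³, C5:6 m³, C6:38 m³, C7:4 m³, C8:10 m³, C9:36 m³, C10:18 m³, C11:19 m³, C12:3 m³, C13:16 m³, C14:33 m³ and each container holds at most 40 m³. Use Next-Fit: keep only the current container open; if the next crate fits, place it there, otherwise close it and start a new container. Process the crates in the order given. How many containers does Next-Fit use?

C1 (32 m³) → container 1 (remaining 8 m³)
C2 (3 m³) → container 1 (remaining 5 m³)
C3 (13 m³) → container 2 (remaining 27 m³)
C4 (39 m³) → container 3 (remaining 1 m³)
C5 (6 m³) → container 4 (remaining 34 m³)
C6 (38 m³) → container 5 (remaining 2 m³)
C7 (4 m³) → container 6 (remaining 36 m³)
C8 (10 m³) → container 6 (remaining 26 m³)
C9 (36 m³) → container 7 (remaining 4 m³)
C10 (18 m³) → container 8 (remaining 22 m³)
C11 (19 m³) → container 8 (remaining 3 m³)
C12 (3 m³) → container 8 (remaining 0 m³)
C13 (16 m³) → container 9 (remaining 24 m³)
C14 (33 m³) → container 10 (remaining 7 m³)
Final containers: [32,3] [13] [39] [6] [38] [4,10] [36] [18,19,3] [16] [33].

10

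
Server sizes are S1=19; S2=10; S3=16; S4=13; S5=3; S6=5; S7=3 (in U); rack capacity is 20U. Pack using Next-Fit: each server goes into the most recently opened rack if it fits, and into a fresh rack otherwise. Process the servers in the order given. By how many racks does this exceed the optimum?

Next-Fit: [19] [10] [16] [13,3] [5,3] → 5 racks.
Total size 69U; any packing needs at least ⌈69/20⌉ = 4 racks.
An optimal packing achieves that bound: [19] [16,3] [13,5] [10,3] → 4 racks.
Excess: 5 − 4 = 1.

1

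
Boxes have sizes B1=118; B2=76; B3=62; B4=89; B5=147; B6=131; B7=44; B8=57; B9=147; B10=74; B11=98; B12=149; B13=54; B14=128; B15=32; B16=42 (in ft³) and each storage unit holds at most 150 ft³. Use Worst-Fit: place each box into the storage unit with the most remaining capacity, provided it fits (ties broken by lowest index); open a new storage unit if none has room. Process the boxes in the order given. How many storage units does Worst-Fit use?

storage unit 1: place B1 (118 ft³), 32 ft³ left
storage unit 2: place B2 (76 ft³), 74 ft³ left
storage unit 2: place B3 (62 ft³), 12 ft³ left
storage unit 3: place B4 (89 ft³), 61 ft³ left
storage unit 4: place B5 (147 ft³), 3 ft³ left
storage unit 5: place B6 (131 ft³), 19 ft³ left
storage unit 3: place B7 (44 ft³), 17 ft³ left
storage unit 6: place B8 (57 ft³), 93 ft³ left
storage unit 7: place B9 (147 ft³), 3 ft³ left
storage unit 6: place B10 (74 ft³), 19 ft³ left
storage unit 8: place B11 (98 ft³), 52 ft³ left
storage unit 9: place B12 (149 ft³), 1 ft³ left
storage unit 10: place B13 (54 ft³), 96 ft³ left
storage unit 11: place B14 (128 ft³), 22 ft³ left
storage unit 10: place B15 (32 ft³), 64 ft³ left
storage unit 10: place B16 (42 ft³), 22 ft³ left

11 storage units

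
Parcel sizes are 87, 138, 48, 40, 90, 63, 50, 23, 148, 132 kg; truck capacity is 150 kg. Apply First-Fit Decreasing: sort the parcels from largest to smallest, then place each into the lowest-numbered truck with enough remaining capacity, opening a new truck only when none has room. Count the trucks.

Sorted descending: 148, 138, 132, 90, 87, 63, 50, 48, 40, 23.
148 kg → truck 1 (remaining 2 kg)
138 kg → truck 2 (remaining 12 kg)
132 kg → truck 3 (remaining 18 kg)
90 kg → truck 4 (remaining 60 kg)
87 kg → truck 5 (remaining 63 kg)
63 kg → truck 5 (remaining 0 kg)
50 kg → truck 4 (remaining 10 kg)
48 kg → truck 6 (remaining 102 kg)
40 kg → truck 6 (remaining 62 kg)
23 kg → truck 6 (remaining 39 kg)

6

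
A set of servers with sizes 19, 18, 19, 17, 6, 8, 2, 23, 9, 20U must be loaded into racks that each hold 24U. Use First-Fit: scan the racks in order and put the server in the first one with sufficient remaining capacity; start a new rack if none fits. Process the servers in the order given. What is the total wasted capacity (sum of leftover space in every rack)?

27

19U → rack 1 (remaining 5U)
18U → rack 2 (remaining 6U)
19U → rack 3 (remaining 5U)
17U → rack 4 (remaining 7U)
6U → rack 2 (remaining 0U)
8U → rack 5 (remaining 16U)
2U → rack 1 (remaining 3U)
23U → rack 6 (remaining 1U)
9U → rack 5 (remaining 7U)
20U → rack 7 (remaining 4U)
7 racks × 24U = 168U; used 141U; unused 27U.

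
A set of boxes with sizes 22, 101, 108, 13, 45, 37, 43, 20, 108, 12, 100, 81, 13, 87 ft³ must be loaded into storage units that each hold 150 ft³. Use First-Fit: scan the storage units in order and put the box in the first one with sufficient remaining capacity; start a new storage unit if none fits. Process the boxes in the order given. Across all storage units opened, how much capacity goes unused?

260

storage unit 1: place 22 ft³, 128 ft³ left
storage unit 1: place 101 ft³, 27 ft³ left
storage unit 2: place 108 ft³, 42 ft³ left
storage unit 1: place 13 ft³, 14 ft³ left
storage unit 3: place 45 ft³, 105 ft³ left
storage unit 2: place 37 ft³, 5 ft³ left
storage unit 3: place 43 ft³, 62 ft³ left
storage unit 3: place 20 ft³, 42 ft³ left
storage unit 4: place 108 ft³, 42 ft³ left
storage unit 1: place 12 ft³, 2 ft³ left
storage unit 5: place 100 ft³, 50 ft³ left
storage unit 6: place 81 ft³, 69 ft³ left
storage unit 3: place 13 ft³, 29 ft³ left
storage unit 7: place 87 ft³, 63 ft³ left
7 storage units × 150 ft³ = 1050 ft³; used 790 ft³; unused 260 ft³.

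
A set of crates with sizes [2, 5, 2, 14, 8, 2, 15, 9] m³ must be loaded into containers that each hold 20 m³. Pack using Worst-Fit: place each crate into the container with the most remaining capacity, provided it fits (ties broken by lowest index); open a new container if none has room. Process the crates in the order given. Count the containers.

Put 2 m³ in container 1; 18 m³ remain.
Put 5 m³ in container 1; 13 m³ remain.
Put 2 m³ in container 1; 11 m³ remain.
Put 14 m³ in container 2; 6 m³ remain.
Put 8 m³ in container 1; 3 m³ remain.
Put 2 m³ in container 2; 4 m³ remain.
Put 15 m³ in container 3; 5 m³ remain.
Put 9 m³ in container 4; 11 m³ remain.

4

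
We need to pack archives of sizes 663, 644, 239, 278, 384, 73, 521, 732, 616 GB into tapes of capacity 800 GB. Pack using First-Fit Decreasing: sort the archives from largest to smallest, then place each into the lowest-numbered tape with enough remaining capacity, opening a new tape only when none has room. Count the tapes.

Sorted descending: 732, 663, 644, 616, 521, 384, 278, 239, 73.
Put 732 GB in tape 1; 68 GB remain.
Put 663 GB in tape 2; 137 GB remain.
Put 644 GB in tape 3; 156 GB remain.
Put 616 GB in tape 4; 184 GB remain.
Put 521 GB in tape 5; 279 GB remain.
Put 384 GB in tape 6; 416 GB remain.
Put 278 GB in tape 5; 1 GB remain.
Put 239 GB in tape 6; 177 GB remain.
Put 73 GB in tape 2; 64 GB remain.
Final tapes: [732] [663,73] [644] [616] [521,278] [384,239].

6 tapes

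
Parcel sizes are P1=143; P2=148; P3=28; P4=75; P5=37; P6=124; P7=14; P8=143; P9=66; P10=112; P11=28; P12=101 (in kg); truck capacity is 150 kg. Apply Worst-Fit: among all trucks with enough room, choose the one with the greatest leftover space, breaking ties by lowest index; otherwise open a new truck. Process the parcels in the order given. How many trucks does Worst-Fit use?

P1 (143 kg) → truck 1 (remaining 7 kg)
P2 (148 kg) → truck 2 (remaining 2 kg)
P3 (28 kg) → truck 3 (remaining 122 kg)
P4 (75 kg) → truck 3 (remaining 47 kg)
P5 (37 kg) → truck 3 (remaining 10 kg)
P6 (124 kg) → truck 4 (remaining 26 kg)
P7 (14 kg) → truck 4 (remaining 12 kg)
P8 (143 kg) → truck 5 (remaining 7 kg)
P9 (66 kg) → truck 6 (remaining 84 kg)
P10 (112 kg) → truck 7 (remaining 38 kg)
P11 (28 kg) → truck 6 (remaining 56 kg)
P12 (101 kg) → truck 8 (remaining 49 kg)

8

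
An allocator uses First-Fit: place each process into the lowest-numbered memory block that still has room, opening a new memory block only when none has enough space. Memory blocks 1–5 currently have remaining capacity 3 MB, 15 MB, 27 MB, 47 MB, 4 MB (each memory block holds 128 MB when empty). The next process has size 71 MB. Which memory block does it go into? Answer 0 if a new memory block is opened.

No memory block has ≥ 71 MB free, so a new memory block is opened.

0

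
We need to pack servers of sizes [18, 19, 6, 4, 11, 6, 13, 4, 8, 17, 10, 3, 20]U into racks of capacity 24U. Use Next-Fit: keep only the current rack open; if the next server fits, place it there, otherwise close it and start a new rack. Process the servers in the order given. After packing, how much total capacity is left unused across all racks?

53

Put 18U in rack 1; 6U remain.
Put 19U in rack 2; 5U remain.
Put 6U in rack 3; 18U remain.
Put 4U in rack 3; 14U remain.
Put 11U in rack 3; 3U remain.
Put 6U in rack 4; 18U remain.
Put 13U in rack 4; 5U remain.
Put 4U in rack 4; 1U remain.
Put 8U in rack 5; 16U remain.
Put 17U in rack 6; 7U remain.
Put 10U in rack 7; 14U remain.
Put 3U in rack 7; 11U remain.
Put 20U in rack 8; 4U remain.
8 racks × 24U = 192U; used 139U; unused 53U.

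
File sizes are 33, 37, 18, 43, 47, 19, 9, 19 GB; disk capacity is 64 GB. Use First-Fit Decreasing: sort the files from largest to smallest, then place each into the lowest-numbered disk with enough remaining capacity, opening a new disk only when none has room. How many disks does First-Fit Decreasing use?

Sorted descending: 47, 43, 37, 33, 19, 19, 18, 9.
47 GB → disk 1 (remaining 17 GB)
43 GB → disk 2 (remaining 21 GB)
37 GB → disk 3 (remaining 27 GB)
33 GB → disk 4 (remaining 31 GB)
19 GB → disk 2 (remaining 2 GB)
19 GB → disk 3 (remaining 8 GB)
18 GB → disk 4 (remaining 13 GB)
9 GB → disk 1 (remaining 8 GB)
Final disks: [47,9] [43,19] [37,19] [33,18].

4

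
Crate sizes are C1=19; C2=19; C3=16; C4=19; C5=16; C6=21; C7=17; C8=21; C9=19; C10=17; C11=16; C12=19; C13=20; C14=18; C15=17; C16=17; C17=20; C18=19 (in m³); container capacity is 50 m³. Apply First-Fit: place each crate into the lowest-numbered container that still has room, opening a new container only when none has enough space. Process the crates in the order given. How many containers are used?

9

Put C1 (19 m³) in container 1; 31 m³ remain.
Put C2 (19 m³) in container 1; 12 m³ remain.
Put C3 (16 m³) in container 2; 34 m³ remain.
Put C4 (19 m³) in container 2; 15 m³ remain.
Put C5 (16 m³) in container 3; 34 m³ remain.
Put C6 (21 m³) in container 3; 13 m³ remain.
Put C7 (17 m³) in container 4; 33 m³ remain.
Put C8 (21 m³) in container 4; 12 m³ remain.
Put C9 (19 m³) in container 5; 31 m³ remain.
Put C10 (17 m³) in container 5; 14 m³ remain.
Put C11 (16 m³) in container 6; 34 m³ remain.
Put C12 (19 m³) in container 6; 15 m³ remain.
Put C13 (20 m³) in container 7; 30 m³ remain.
Put C14 (18 m³) in container 7; 12 m³ remain.
Put C15 (17 m³) in container 8; 33 m³ remain.
Put C16 (17 m³) in container 8; 16 m³ remain.
Put C17 (20 m³) in container 9; 30 m³ remain.
Put C18 (19 m³) in container 9; 11 m³ remain.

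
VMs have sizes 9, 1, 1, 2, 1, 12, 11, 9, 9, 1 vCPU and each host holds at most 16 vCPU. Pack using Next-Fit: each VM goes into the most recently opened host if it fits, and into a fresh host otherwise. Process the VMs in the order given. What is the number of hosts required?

9 vCPU → host 1 (remaining 7 vCPU)
1 vCPU → host 1 (remaining 6 vCPU)
1 vCPU → host 1 (remaining 5 vCPU)
2 vCPU → host 1 (remaining 3 vCPU)
1 vCPU → host 1 (remaining 2 vCPU)
12 vCPU → host 2 (remaining 4 vCPU)
11 vCPU → host 3 (remaining 5 vCPU)
9 vCPU → host 4 (remaining 7 vCPU)
9 vCPU → host 5 (remaining 7 vCPU)
1 vCPU → host 5 (remaining 6 vCPU)

5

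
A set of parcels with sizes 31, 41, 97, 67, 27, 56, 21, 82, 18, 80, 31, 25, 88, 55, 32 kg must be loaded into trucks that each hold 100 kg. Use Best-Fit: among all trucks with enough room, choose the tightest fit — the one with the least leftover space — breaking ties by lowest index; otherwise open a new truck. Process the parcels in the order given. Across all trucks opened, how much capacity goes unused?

Put 31 kg in truck 1; 69 kg remain.
Put 41 kg in truck 1; 28 kg remain.
Put 97 kg in truck 2; 3 kg remain.
Put 67 kg in truck 3; 33 kg remain.
Put 27 kg in truck 1; 1 kg remain.
Put 56 kg in truck 4; 44 kg remain.
Put 21 kg in truck 3; 12 kg remain.
Put 82 kg in truck 5; 18 kg remain.
Put 18 kg in truck 5; 0 kg remain.
Put 80 kg in truck 6; 20 kg remain.
Put 31 kg in truck 4; 13 kg remain.
Put 25 kg in truck 7; 75 kg remain.
Put 88 kg in truck 8; 12 kg remain.
Put 55 kg in truck 7; 20 kg remain.
Put 32 kg in truck 9; 68 kg remain.
9 trucks × 100 kg = 900 kg; used 751 kg; unused 149 kg.

149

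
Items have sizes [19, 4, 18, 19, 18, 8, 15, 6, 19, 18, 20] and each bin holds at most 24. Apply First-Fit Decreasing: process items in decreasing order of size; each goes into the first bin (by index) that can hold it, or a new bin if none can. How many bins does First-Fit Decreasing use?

Sorted descending: 20, 19, 19, 19, 18, 18, 18, 15, 8, 6, 4.
bin 1: place 20, 4 left
bin 2: place 19, 5 left
bin 3: place 19, 5 left
bin 4: place 19, 5 left
bin 5: place 18, 6 left
bin 6: place 18, 6 left
bin 7: place 18, 6 left
bin 8: place 15, 9 left
bin 8: place 8, 1 left
bin 5: place 6, 0 left
bin 1: place 4, 0 left

8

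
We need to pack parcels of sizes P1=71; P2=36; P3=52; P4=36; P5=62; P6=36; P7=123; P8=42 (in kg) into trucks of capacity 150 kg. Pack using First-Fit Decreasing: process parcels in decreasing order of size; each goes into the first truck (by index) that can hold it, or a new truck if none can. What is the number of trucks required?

Sorted descending: 123, 71, 62, 52, 42, 36, 36, 36.
Put 123 kg in truck 1; 27 kg remain.
Put 71 kg in truck 2; 79 kg remain.
Put 62 kg in truck 2; 17 kg remain.
Put 52 kg in truck 3; 98 kg remain.
Put 42 kg in truck 3; 56 kg remain.
Put 36 kg in truck 3; 20 kg remain.
Put 36 kg in truck 4; 114 kg remain.
Put 36 kg in truck 4; 78 kg remain.

4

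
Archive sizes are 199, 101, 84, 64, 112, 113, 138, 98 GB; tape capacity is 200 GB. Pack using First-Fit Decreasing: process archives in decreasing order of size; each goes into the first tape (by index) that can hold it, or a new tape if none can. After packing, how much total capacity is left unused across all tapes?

91

Sorted descending: 199, 138, 113, 112, 101, 98, 84, 64.
199 GB → tape 1 (remaining 1 GB)
138 GB → tape 2 (remaining 62 GB)
113 GB → tape 3 (remaining 87 GB)
112 GB → tape 4 (remaining 88 GB)
101 GB → tape 5 (remaining 99 GB)
98 GB → tape 5 (remaining 1 GB)
84 GB → tape 3 (remaining 3 GB)
64 GB → tape 4 (remaining 24 GB)
5 tapes × 200 GB = 1000 GB; used 909 GB; unused 91 GB.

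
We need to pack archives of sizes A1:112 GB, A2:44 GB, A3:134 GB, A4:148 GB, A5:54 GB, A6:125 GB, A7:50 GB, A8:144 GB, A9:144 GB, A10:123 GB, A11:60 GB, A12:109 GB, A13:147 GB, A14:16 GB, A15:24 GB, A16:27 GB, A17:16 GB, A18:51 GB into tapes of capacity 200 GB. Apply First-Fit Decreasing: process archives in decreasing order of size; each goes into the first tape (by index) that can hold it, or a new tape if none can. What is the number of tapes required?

9

Sorted descending: 148, 147, 144, 144, 134, 125, 123, 112, 109, 60, 54, 51, 50, 44, 27, 24, 16, 16.
tape 1: place 148 GB, 52 GB left
tape 2: place 147 GB, 53 GB left
tape 3: place 144 GB, 56 GB left
tape 4: place 144 GB, 56 GB left
tape 5: place 134 GB, 66 GB left
tape 6: place 125 GB, 75 GB left
tape 7: place 123 GB, 77 GB left
tape 8: place 112 GB, 88 GB left
tape 9: place 109 GB, 91 GB left
tape 5: place 60 GB, 6 GB left
tape 3: place 54 GB, 2 GB left
tape 1: place 51 GB, 1 GB left
tape 2: place 50 GB, 3 GB left
tape 4: place 44 GB, 12 GB left
tape 6: place 27 GB, 48 GB left
tape 6: place 24 GB, 24 GB left
tape 6: place 16 GB, 8 GB left
tape 7: place 16 GB, 61 GB left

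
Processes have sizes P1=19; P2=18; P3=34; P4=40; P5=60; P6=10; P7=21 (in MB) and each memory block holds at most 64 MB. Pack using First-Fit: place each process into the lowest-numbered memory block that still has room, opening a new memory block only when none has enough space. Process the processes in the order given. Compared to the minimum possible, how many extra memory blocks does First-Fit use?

First-Fit: [19,18,10] [34,21] [40] [60] → 4 memory blocks.
Total size 202 MB; any packing needs at least ⌈202/64⌉ = 4 memory blocks.
So 4 is already optimal.

0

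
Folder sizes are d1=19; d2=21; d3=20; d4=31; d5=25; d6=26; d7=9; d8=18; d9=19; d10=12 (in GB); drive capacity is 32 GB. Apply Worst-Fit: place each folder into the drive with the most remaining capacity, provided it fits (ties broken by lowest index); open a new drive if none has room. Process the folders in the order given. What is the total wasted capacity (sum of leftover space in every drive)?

d1 (19 GB) → drive 1 (remaining 13 GB)
d2 (21 GB) → drive 2 (remaining 11 GB)
d3 (20 GB) → drive 3 (remaining 12 GB)
d4 (31 GB) → drive 4 (remaining 1 GB)
d5 (25 GB) → drive 5 (remaining 7 GB)
d6 (26 GB) → drive 6 (remaining 6 GB)
d7 (9 GB) → drive 1 (remaining 4 GB)
d8 (18 GB) → drive 7 (remaining 14 GB)
d9 (19 GB) → drive 8 (remaining 13 GB)
d10 (12 GB) → drive 7 (remaining 2 GB)
8 drives × 32 GB = 256 GB; used 200 GB; unused 56 GB.

56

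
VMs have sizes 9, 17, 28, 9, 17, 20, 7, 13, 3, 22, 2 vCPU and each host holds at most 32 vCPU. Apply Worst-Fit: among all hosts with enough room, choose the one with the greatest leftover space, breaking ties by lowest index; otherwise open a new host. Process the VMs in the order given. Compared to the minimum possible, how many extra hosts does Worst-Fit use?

1

Worst-Fit: [9,17] [28] [9,17] [20,7] [13,3,2] [22] → 6 hosts.
Total size 147 vCPU; any packing needs at least ⌈147/32⌉ = 5 hosts.
An optimal packing achieves that bound: [28,3] [22,9] [20,9,2] [17,13] [17,7] → 5 hosts.
Excess: 6 − 5 = 1.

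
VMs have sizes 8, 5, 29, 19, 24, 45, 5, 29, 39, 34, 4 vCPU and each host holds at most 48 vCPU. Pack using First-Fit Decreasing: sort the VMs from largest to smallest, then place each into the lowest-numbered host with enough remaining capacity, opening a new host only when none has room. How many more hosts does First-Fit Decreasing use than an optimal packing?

0

First-Fit Decreasing: [45] [39,8] [34,5,5,4] [29,19] [29] [24] → 6 hosts.
Total size 241 vCPU; any packing needs at least ⌈241/48⌉ = 6 hosts.
So 6 is already optimal.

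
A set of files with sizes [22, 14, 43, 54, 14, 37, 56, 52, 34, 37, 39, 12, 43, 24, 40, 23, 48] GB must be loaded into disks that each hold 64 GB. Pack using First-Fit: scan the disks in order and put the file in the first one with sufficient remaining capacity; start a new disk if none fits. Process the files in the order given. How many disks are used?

12

disk 1: place 22 GB, 42 GB left
disk 1: place 14 GB, 28 GB left
disk 2: place 43 GB, 21 GB left
disk 3: place 54 GB, 10 GB left
disk 1: place 14 GB, 14 GB left
disk 4: place 37 GB, 27 GB left
disk 5: place 56 GB, 8 GB left
disk 6: place 52 GB, 12 GB left
disk 7: place 34 GB, 30 GB left
disk 8: place 37 GB, 27 GB left
disk 9: place 39 GB, 25 GB left
disk 1: place 12 GB, 2 GB left
disk 10: place 43 GB, 21 GB left
disk 4: place 24 GB, 3 GB left
disk 11: place 40 GB, 24 GB left
disk 7: place 23 GB, 7 GB left
disk 12: place 48 GB, 16 GB left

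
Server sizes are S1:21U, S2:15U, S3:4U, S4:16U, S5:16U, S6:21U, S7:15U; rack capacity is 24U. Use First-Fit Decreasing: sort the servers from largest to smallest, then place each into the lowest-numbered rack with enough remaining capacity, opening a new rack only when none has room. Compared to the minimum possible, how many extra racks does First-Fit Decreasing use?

0

First-Fit Decreasing: [21] [21] [16,4] [16] [15] [15] → 6 racks.
6 servers exceed 12U (half the capacity), and no two of those can share a rack, so at least 6 racks are needed.
So 6 is already optimal.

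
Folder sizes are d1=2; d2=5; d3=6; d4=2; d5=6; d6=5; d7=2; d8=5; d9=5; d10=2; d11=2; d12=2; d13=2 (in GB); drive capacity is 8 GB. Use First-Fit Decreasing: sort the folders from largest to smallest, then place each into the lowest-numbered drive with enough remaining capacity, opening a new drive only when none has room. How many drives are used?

Sorted descending: 6, 6, 5, 5, 5, 5, 2, 2, 2, 2, 2, 2, 2.
drive 1: place 6 GB, 2 GB left
drive 2: place 6 GB, 2 GB left
drive 3: place 5 GB, 3 GB left
drive 4: place 5 GB, 3 GB left
drive 5: place 5 GB, 3 GB left
drive 6: place 5 GB, 3 GB left
drive 1: place 2 GB, 0 GB left
drive 2: place 2 GB, 0 GB left
drive 3: place 2 GB, 1 GB left
drive 4: place 2 GB, 1 GB left
drive 5: place 2 GB, 1 GB left
drive 6: place 2 GB, 1 GB left
drive 7: place 2 GB, 6 GB left

7 drives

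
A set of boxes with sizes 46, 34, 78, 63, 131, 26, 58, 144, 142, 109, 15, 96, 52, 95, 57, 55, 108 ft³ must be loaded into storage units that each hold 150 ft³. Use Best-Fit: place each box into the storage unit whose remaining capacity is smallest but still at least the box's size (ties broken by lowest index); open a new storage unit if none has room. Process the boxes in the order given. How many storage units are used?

Put 46 ft³ in storage unit 1; 104 ft³ remain.
Put 34 ft³ in storage unit 1; 70 ft³ remain.
Put 78 ft³ in storage unit 2; 72 ft³ remain.
Put 63 ft³ in storage unit 1; 7 ft³ remain.
Put 131 ft³ in storage unit 3; 19 ft³ remain.
Put 26 ft³ in storage unit 2; 46 ft³ remain.
Put 58 ft³ in storage unit 4; 92 ft³ remain.
Put 144 ft³ in storage unit 5; 6 ft³ remain.
Put 142 ft³ in storage unit 6; 8 ft³ remain.
Put 109 ft³ in storage unit 7; 41 ft³ remain.
Put 15 ft³ in storage unit 3; 4 ft³ remain.
Put 96 ft³ in storage unit 8; 54 ft³ remain.
Put 52 ft³ in storage unit 8; 2 ft³ remain.
Put 95 ft³ in storage unit 9; 55 ft³ remain.
Put 57 ft³ in storage unit 4; 35 ft³ remain.
Put 55 ft³ in storage unit 9; 0 ft³ remain.
Put 108 ft³ in storage unit 10; 42 ft³ remain.

10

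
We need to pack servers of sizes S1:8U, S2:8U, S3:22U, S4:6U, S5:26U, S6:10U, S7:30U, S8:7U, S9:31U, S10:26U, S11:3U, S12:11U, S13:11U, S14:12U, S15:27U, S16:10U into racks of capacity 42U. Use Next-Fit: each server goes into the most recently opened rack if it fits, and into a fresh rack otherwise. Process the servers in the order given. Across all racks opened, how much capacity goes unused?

46

Put S1 (8U) in rack 1; 34U remain.
Put S2 (8U) in rack 1; 26U remain.
Put S3 (22U) in rack 1; 4U remain.
Put S4 (6U) in rack 2; 36U remain.
Put S5 (26U) in rack 2; 10U remain.
Put S6 (10U) in rack 2; 0U remain.
Put S7 (30U) in rack 3; 12U remain.
Put S8 (7U) in rack 3; 5U remain.
Put S9 (31U) in rack 4; 11U remain.
Put S10 (26U) in rack 5; 16U remain.
Put S11 (3U) in rack 5; 13U remain.
Put S12 (11U) in rack 5; 2U remain.
Put S13 (11U) in rack 6; 31U remain.
Put S14 (12U) in rack 6; 19U remain.
Put S15 (27U) in rack 7; 15U remain.
Put S16 (10U) in rack 7; 5U remain.
7 racks × 42U = 294U; used 248U; unused 46U.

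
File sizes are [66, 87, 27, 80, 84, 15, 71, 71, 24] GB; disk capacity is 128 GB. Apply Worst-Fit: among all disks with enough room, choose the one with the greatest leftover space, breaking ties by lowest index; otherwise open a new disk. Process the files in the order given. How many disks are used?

disk 1: place 66 GB, 62 GB left
disk 2: place 87 GB, 41 GB left
disk 1: place 27 GB, 35 GB left
disk 3: place 80 GB, 48 GB left
disk 4: place 84 GB, 44 GB left
disk 3: place 15 GB, 33 GB left
disk 5: place 71 GB, 57 GB left
disk 6: place 71 GB, 57 GB left
disk 5: place 24 GB, 33 GB left
Final disks: [66,27] [87] [80,15] [84] [71,24] [71].

6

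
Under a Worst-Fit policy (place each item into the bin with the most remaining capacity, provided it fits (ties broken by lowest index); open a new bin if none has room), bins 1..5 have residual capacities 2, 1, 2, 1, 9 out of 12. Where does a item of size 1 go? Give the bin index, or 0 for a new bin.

5

Bins with room: bin 1 (2), bin 2 (1), bin 3 (2), bin 4 (1), bin 5 (9).
Most room is bin 5 with 9 free.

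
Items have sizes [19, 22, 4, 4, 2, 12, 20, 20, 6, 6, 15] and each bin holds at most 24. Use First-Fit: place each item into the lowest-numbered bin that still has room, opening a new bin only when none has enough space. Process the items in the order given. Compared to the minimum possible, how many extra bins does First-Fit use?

0

First-Fit: [19,4] [22,2] [4,12,6] [20] [20] [6,15] → 6 bins.
Total size 130; any packing needs at least ⌈130/24⌉ = 6 bins.
So 6 is already optimal.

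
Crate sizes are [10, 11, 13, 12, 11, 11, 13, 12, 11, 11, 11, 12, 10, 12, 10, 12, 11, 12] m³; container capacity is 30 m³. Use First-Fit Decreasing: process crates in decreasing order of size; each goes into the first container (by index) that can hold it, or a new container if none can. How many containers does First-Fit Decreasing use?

Sorted descending: 13, 13, 12, 12, 12, 12, 12, 12, 11, 11, 11, 11, 11, 11, 11, 10, 10, 10.
13 m³ → container 1 (remaining 17 m³)
13 m³ → container 1 (remaining 4 m³)
12 m³ → container 2 (remaining 18 m³)
12 m³ → container 2 (remaining 6 m³)
12 m³ → container 3 (remaining 18 m³)
12 m³ → container 3 (remaining 6 m³)
12 m³ → container 4 (remaining 18 m³)
12 m³ → container 4 (remaining 6 m³)
11 m³ → container 5 (remaining 19 m³)
11 m³ → container 5 (remaining 8 m³)
11 m³ → container 6 (remaining 19 m³)
11 m³ → container 6 (remaining 8 m³)
11 m³ → container 7 (remaining 19 m³)
11 m³ → container 7 (remaining 8 m³)
11 m³ → container 8 (remaining 19 m³)
10 m³ → container 8 (remaining 9 m³)
10 m³ → container 9 (remaining 20 m³)
10 m³ → container 9 (remaining 10 m³)

9 containers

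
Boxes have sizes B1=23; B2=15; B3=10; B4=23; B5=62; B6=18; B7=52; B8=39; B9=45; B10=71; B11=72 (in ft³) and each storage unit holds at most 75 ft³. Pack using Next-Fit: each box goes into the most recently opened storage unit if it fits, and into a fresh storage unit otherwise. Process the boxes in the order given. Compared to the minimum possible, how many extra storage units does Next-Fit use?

1

Next-Fit: [23,15,10,23] [62] [18,52] [39] [45] [71] [72] → 7 storage units.
Total size 430 ft³; any packing needs at least ⌈430/75⌉ = 6 storage units.
An optimal packing achieves that bound: [72] [71] [62,10] [52,23] [45,23] [39,18,15] → 6 storage units.
Excess: 7 − 6 = 1.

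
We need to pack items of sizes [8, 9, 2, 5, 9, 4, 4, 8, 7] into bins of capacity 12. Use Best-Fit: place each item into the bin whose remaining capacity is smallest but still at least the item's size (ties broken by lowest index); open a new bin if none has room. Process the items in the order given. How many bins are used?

6 bins

bin 1: place 8, 4 left
bin 2: place 9, 3 left
bin 2: place 2, 1 left
bin 3: place 5, 7 left
bin 4: place 9, 3 left
bin 1: place 4, 0 left
bin 3: place 4, 3 left
bin 5: place 8, 4 left
bin 6: place 7, 5 left
Final bins: [8,4] [9,2] [5,4] [9] [8] [7].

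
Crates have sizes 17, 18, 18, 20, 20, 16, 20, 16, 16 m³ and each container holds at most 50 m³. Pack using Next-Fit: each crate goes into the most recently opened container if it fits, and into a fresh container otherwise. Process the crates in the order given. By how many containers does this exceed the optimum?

Next-Fit: [17,18] [18,20] [20,16] [20,16] [16] → 5 containers.
Total size 161 m³; any packing needs at least ⌈161/50⌉ = 4 containers.
An optimal packing achieves that bound: [20,20] [20,18] [18,17] [16,16,16] → 4 containers.
Excess: 5 − 4 = 1.

1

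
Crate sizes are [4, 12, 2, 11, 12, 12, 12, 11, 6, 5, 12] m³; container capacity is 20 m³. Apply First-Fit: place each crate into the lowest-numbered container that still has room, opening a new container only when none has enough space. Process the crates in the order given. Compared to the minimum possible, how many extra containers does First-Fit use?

0

First-Fit: [4,12,2] [11,6] [12,5] [12] [12] [11] [12] → 7 containers.
7 crates exceed 10 m³ (half the capacity), and no two of those can share a container, so at least 7 containers are needed.
So 7 is already optimal.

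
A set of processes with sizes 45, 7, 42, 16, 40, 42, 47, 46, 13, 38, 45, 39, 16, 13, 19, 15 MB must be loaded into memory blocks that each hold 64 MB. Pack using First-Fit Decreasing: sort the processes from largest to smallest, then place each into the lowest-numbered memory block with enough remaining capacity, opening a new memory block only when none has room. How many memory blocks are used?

Sorted descending: 47, 46, 45, 45, 42, 42, 40, 39, 38, 19, 16, 16, 15, 13, 13, 7.
Put 47 MB in memory block 1; 17 MB remain.
Put 46 MB in memory block 2; 18 MB remain.
Put 45 MB in memory block 3; 19 MB remain.
Put 45 MB in memory block 4; 19 MB remain.
Put 42 MB in memory block 5; 22 MB remain.
Put 42 MB in memory block 6; 22 MB remain.
Put 40 MB in memory block 7; 24 MB remain.
Put 39 MB in memory block 8; 25 MB remain.
Put 38 MB in memory block 9; 26 MB remain.
Put 19 MB in memory block 3; 0 MB remain.
Put 16 MB in memory block 1; 1 MB remain.
Put 16 MB in memory block 2; 2 MB remain.
Put 15 MB in memory block 4; 4 MB remain.
Put 13 MB in memory block 5; 9 MB remain.
Put 13 MB in memory block 6; 9 MB remain.
Put 7 MB in memory block 5; 2 MB remain.

9 memory blocks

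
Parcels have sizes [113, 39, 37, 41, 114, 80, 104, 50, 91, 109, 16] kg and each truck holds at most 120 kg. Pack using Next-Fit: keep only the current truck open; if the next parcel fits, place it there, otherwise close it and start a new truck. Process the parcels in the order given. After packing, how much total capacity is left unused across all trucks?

113 kg → truck 1 (remaining 7 kg)
39 kg → truck 2 (remaining 81 kg)
37 kg → truck 2 (remaining 44 kg)
41 kg → truck 2 (remaining 3 kg)
114 kg → truck 3 (remaining 6 kg)
80 kg → truck 4 (remaining 40 kg)
104 kg → truck 5 (remaining 16 kg)
50 kg → truck 6 (remaining 70 kg)
91 kg → truck 7 (remaining 29 kg)
109 kg → truck 8 (remaining 11 kg)
16 kg → truck 9 (remaining 104 kg)
9 trucks × 120 kg = 1080 kg; used 794 kg; unused 286 kg.

286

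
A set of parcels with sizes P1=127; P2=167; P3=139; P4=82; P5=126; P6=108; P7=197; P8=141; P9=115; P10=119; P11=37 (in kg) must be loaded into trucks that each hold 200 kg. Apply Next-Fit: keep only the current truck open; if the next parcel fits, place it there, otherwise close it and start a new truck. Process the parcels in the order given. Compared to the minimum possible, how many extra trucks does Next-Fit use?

Next-Fit: [127] [167] [139] [82] [126] [108] [197] [141] [115] [119,37] → 10 trucks.
9 parcels exceed 100 kg (half the capacity), and no two of those can share a truck, so at least 9 trucks are needed.
An optimal packing achieves that bound: [197] [167] [141,37] [139] [127] [126] [119] [115,82] [108] → 9 trucks.
Excess: 10 − 9 = 1.

1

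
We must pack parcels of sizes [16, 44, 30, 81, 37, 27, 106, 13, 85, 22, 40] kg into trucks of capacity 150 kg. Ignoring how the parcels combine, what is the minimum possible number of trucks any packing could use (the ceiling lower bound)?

Total size = 16 + 44 + 30 + 81 + 37 + 27 + 106 + 13 + 85 + 22 + 40 = 501 kg.
⌈501 / 150⌉ = 4.

4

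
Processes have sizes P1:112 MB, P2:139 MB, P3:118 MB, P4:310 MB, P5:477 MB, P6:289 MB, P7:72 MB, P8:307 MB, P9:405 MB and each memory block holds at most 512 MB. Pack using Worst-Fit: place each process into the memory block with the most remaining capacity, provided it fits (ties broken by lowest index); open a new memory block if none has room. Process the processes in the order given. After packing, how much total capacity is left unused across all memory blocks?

P1 (112 MB) → memory block 1 (remaining 400 MB)
P2 (139 MB) → memory block 1 (remaining 261 MB)
P3 (118 MB) → memory block 1 (remaining 143 MB)
P4 (310 MB) → memory block 2 (remaining 202 MB)
P5 (477 MB) → memory block 3 (remaining 35 MB)
P6 (289 MB) → memory block 4 (remaining 223 MB)
P7 (72 MB) → memory block 4 (remaining 151 MB)
P8 (307 MB) → memory block 5 (remaining 205 MB)
P9 (405 MB) → memory block 6 (remaining 107 MB)
6 memory blocks × 512 MB = 3072 MB; used 2229 MB; unused 843 MB.

843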